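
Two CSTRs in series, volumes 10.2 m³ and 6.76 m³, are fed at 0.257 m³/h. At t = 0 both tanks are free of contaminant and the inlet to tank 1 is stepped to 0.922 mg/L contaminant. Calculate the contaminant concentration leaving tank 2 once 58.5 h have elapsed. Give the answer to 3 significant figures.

Species balance on tank i: dCᵢ/dt = (Cᵢ₋₁ − Cᵢ)/τᵢ with τᵢ = Vᵢ/Q.
τ₁ = 10.2/0.257 = 39.689 h; τ₂ = 6.76/0.257 = 26.304 h.
Tank 1: C₁ = C_in(1 − e^(−t/τ₁)). Tank 2 (τ₁ ≠ τ₂): C₂ = C_in[1 − (τ₁ e^(−t/τ₁) − τ₂ e^(−t/τ₂))/(τ₁ − τ₂)].
At t = 58.5: e^(−t/τ₁) = 0.22901, e^(−t/τ₂) = 0.10817.
C₂ = 0.922·[1 − (39.689·0.22901 − 26.304·0.10817)/(13.385)] = 0.922·0.53352 = 0.49190 mg/L.

0.492 mg/L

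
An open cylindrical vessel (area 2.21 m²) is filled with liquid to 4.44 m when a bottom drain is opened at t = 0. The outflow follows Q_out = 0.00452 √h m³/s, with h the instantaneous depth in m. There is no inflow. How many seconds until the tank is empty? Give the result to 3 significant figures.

A dh/dt = −Q_out = −0.00452 √h.
∫ h^(−1/2) dh = −(0.00452/A) ∫ dt, giving 2√h = 2√h₀ − (0.00452/A) t.
Set h = 0: 2√h₀ = (0.00452/A) t_empty ⇒ t_empty = 2A√h₀/0.00452.
t_empty = 2·2.21·√4.44/0.00452 = 4.4200·2.1071/0.00452 = 2060.5 s.

2060 s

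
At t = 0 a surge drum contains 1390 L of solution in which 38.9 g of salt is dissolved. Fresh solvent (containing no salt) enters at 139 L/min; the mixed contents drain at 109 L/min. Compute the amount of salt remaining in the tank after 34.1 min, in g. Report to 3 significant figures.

Total volume: dV/dt = Q_in − Q_out = 30.000 L/min, so V(t) = 1390 + 30.000 t and V(34.1) = 2413.0 L.
No salt enters, so dm/dt = −Q_out · (m/V).
Separate: dm/m = −Q_out dt/V(t) ⇒ ln(m/m₀) = −(Q_out/(Q_in−Q_out)) ln(V/V₀).
m = m₀ (V₀/V)^(Q_out/(Q_in−Q_out)) = 38.9 × (1390/2413.0)^(3.6333) = 5.2434 g.

5.24 g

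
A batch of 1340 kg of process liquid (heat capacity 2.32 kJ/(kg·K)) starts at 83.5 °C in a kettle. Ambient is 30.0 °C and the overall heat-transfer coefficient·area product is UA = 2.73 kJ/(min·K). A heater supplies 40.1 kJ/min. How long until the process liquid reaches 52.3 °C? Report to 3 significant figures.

1860 min

Lumped-capacitance energy balance: M c_p dT/dt = UA(T_amb − T) + Q̇.
τ = M c_p/UA = 1138.8 min; T_ss = T_amb + Q̇/UA = 30.0 + 40.1/2.73 = 44.689 °C.
T(t) = T_ss + (T₀ − T_ss)e^(−t/τ); set T = 52.3:
t = −τ ln[(T − T_ss)/(T₀ − T_ss)] = −1138.8 · ln(0.19611) = 1855.1 min.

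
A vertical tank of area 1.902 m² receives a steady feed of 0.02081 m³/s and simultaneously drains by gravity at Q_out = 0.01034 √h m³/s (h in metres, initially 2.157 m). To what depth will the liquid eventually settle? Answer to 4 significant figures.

4.050 m

Level balance: A dh/dt = 0.02081 − 0.01034 √h. Setting dh/dt = 0:
Q_in = 0.01034 √h_ss ⇒ √h_ss = 0.02081/0.01034 = 2.01257.
h_ss = 2.01257² = 4.05045 m. (Since h₀ = 2.157 m < h_ss, the level will rise toward this value.)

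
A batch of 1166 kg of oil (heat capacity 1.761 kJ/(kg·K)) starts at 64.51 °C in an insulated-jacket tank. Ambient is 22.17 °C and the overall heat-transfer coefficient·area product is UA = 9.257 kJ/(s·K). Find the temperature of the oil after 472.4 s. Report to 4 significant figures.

Lumped-capacitance energy balance: M c_p dT/dt = UA(T_amb − T).
dT/dt = (T_ss − T)/τ with T_ss = T_amb = 22.1700 °C, τ = M c_p/UA = 1166·1.761/9.257 = 221.813 s.
Integrating: T(t) = T_ss + (T₀ − T_ss) e^(−t/τ).
T(472.4) = 22.1700 + (42.3400)·0.118871 = 27.2030 °C.

27.20 °C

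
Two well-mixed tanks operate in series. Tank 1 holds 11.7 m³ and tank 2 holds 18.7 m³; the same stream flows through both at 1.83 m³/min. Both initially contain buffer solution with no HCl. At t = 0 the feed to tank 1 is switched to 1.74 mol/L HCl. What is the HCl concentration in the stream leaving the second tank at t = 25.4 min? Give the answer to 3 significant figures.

1.41 mol/L

Time constants: τᵢ = Vᵢ/Q for each well-mixed tank.
τ₁ = 11.7/1.83 = 6.3934 min; τ₂ = 18.7/1.83 = 10.219 min.
Tank 1: C₁ = C_in(1 − e^(−t/τ₁)). Tank 2 (τ₁ ≠ τ₂): C₂ = C_in[1 − (τ₁ e^(−t/τ₁) − τ₂ e^(−t/τ₂))/(τ₁ − τ₂)].
At t = 25.4: e^(−t/τ₁) = 0.018820, e^(−t/τ₂) = 0.083270.
C₂ = 1.74·[1 − (6.3934·0.018820 − 10.219·0.083270)/(-3.8251)] = 1.74·0.80901 = 1.4077 mol/L.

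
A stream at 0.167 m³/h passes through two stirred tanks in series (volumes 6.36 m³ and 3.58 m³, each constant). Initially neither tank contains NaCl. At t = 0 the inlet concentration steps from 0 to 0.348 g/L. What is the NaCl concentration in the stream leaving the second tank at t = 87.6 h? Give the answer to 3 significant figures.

Time constants: τᵢ = Vᵢ/Q for each well-mixed tank.
τ₁ = 6.36/0.167 = 38.084 h; τ₂ = 3.58/0.167 = 21.437 h.
Solving the cascade with C₁(0)=C₂(0)=0 gives C₂(t) = C_in[1 − (τ₁ e^(−t/τ₁) − τ₂ e^(−t/τ₂))/(τ₁ − τ₂)].
At t = 87.6: e^(−t/τ₁) = 0.10024, e^(−t/τ₂) = 0.016800.
C₂ = 0.348·[1 − (38.084·0.10024 − 21.437·0.016800)/(16.647)] = 0.348·0.79231 = 0.27572 g/L.

0.276 g/L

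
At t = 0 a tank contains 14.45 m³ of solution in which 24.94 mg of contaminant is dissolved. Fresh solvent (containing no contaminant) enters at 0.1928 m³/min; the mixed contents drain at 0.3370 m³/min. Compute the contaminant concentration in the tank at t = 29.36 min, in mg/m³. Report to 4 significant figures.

1.086 mg/m³

Total volume: dV/dt = Q_in − Q_out = -0.144200 m³/min, so V(t) = 14.45 − 0.144200 t and V(29.36) = 10.2163 m³.
Species balance (pure solvent in): dm/dt = −Q_out · m/V(t).
dm/m = −Q_out dt/(V₀ − 0.144200 t); integrating gives ln(m/m₀) = −(Q_out/(Q_in−Q_out)) ln(V/V₀).
m = m₀ (V₀/V)^(Q_out/(Q_in−Q_out)) = 24.94 × (14.45/10.2163)^(-2.33703) = 11.0917 mg.
C = m/V = 11.0917/10.2163 = 1.08569 mg/m³.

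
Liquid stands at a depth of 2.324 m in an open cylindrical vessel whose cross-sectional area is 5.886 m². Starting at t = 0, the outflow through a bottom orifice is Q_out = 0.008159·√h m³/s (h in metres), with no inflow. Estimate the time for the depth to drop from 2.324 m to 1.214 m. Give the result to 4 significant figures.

609.8 s

Mass balance (ρ constant): A dh/dt = −0.008159 √h.
This is separable: 2 d(√h)/dt = −0.008159/A, so √h = √h₀ − (0.008159/(2A)) t.
t = 2A(√h₀ − √h)/0.008159 = 2·5.886·(√2.324 − √1.214)/0.008159
  = 11.7720 × (1.52447 − 1.10182) / 0.008159 = 609.810 s.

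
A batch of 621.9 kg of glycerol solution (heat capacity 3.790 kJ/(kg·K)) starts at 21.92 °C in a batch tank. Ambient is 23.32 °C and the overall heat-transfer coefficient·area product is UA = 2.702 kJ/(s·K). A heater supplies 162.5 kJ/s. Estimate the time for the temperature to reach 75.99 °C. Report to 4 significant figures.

First-law balance (no shaft work): M c_p dT/dt = −UA(T − T_amb) + Q̇.
τ = M c_p/UA = 872.317 s; T_ss = T_amb + Q̇/UA = 23.32 + 162.5/2.702 = 83.4606 °C.
T(t) = T_ss + (T₀ − T_ss)e^(−t/τ); set T = 75.99:
t = −τ ln[(T − T_ss)/(T₀ − T_ss)] = −872.317 · ln(0.121394) = 1839.47 s.

1839 s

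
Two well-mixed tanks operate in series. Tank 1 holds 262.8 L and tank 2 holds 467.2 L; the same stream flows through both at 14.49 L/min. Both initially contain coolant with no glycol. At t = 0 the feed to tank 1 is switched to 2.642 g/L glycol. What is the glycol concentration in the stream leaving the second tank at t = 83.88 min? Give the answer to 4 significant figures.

2.227 g/L

Each tank obeys Vᵢ dCᵢ/dt = Q(Cᵢ₋₁ − Cᵢ), so τᵢ = Vᵢ/Q.
τ₁ = 262.8/14.49 = 18.1366 min; τ₂ = 467.2/14.49 = 32.2429 min.
Tank 1: C₁ = C_in(1 − e^(−t/τ₁)). Tank 2 (τ₁ ≠ τ₂): C₂ = C_in[1 − (τ₁ e^(−t/τ₁) − τ₂ e^(−t/τ₂))/(τ₁ − τ₂)].
At t = 83.88: e^(−t/τ₁) = 0.00980473, e^(−t/τ₂) = 0.0741622.
C₂ = 2.642·[1 − (18.1366·0.00980473 − 32.2429·0.0741622)/(-14.1063)] = 2.642·0.843093 = 2.22745 g/L.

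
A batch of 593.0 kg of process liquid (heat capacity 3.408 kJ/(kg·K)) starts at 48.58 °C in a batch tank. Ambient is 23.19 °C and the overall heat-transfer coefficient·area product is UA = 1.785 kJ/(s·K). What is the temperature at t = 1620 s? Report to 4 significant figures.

29.26 °C

M c_p dT/dt = −UA(T − T_amb).
dT/dt = (T_ss − T)/τ with T_ss = T_amb = 23.1900 °C, τ = M c_p/UA = 593.0·3.408/1.785 = 1132.18 s.
Integrating: T(t) = T_ss + (T₀ − T_ss) e^(−t/τ).
T(1620) = 23.1900 + (25.3900)·0.239102 = 29.2608 °C.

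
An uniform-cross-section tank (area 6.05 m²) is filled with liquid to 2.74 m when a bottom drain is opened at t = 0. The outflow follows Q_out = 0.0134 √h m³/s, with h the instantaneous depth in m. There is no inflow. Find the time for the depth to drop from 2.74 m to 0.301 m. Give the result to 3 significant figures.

Volume balance on the tank: A dh/dt = −0.0134 √h.
Separate and integrate: 2(√h − √h₀) = −(0.0134/A) t.
t = 2A(√h₀ − √h)/0.0134 = 2·6.05·(√2.74 − √0.301)/0.0134
  = 12.100 × (1.6553 − 0.54863) / 0.0134 = 999.30 s.

999 s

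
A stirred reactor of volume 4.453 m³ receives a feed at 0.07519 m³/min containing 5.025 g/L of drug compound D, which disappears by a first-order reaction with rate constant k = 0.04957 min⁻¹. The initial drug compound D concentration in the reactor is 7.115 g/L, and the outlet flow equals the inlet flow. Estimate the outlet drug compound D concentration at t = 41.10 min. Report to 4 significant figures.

1.657 g/L

V dC/dt = Q(C_in − C) − k V C.
This is linear with rate a = Q/V + k = 0.0664552 min⁻¹.
C_ss = Q C_in/(Q + kV) = 1.27677 g/L; C(t) = C_ss + (C₀ − C_ss) e^(−a t).
C(41.10) = 1.27677 + (5.83823)·e^(−0.0664552·41.10) = 1.27677 + (5.83823)·0.0651339 = 1.65704 g/L.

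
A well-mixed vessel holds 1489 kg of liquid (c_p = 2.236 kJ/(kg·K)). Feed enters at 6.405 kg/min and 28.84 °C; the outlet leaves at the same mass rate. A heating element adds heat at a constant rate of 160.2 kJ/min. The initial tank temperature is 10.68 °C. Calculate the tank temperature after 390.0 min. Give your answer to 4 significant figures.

M c_p dT/dt = ṁ c_p (T_in − T) + Q̇.
τ = M/ṁ = 232.475 min; T_ss = T_in + Q̇/(ṁ c_p) = 28.84 + 160.2/(6.405·2.236) = 40.0259 °C.
T approaches T_ss exponentially: T(t) = T_ss + (T₀ − T_ss) e^(−t/τ).
T(390.0) = 40.0259 + (-29.3459)·e^(−390.0/232.475) = 40.0259 + (-29.3459)·0.186821 = 34.5435 °C.

34.54 °C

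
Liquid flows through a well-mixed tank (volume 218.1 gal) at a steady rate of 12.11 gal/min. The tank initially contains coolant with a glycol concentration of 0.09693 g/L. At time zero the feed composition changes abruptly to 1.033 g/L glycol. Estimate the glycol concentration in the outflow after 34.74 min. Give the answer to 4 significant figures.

Unsteady species balance (constant V, well mixed): V dC/dt = Q(C_in − C).
Rewrite as dC/dt + C/τ = C_in/τ, τ = V/Q = 18.0099 min.
This is linear first-order; C(t) = C_in + (C₀ − C_in) e^(−t/τ).
C(34.74) = 1.033 + (0.09693 − 1.033)·e^(−34.74/18.0099) = 1.033 + (-0.936070)·0.145302 = 0.896987 g/L.

0.8970 g/L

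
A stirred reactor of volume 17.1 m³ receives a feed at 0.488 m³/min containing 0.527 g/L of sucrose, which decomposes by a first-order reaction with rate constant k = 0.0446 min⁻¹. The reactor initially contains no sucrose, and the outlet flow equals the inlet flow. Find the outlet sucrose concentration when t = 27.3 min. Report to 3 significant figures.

0.178 g/L

Accumulation = in − out − consumed: V dC/dt = Q C_in − Q C − k V C.
dC/dt = (Q/V) C_in − (Q/V + k) C; effective rate a = Q/V + k = 0.028538 + 0.0446 = 0.073138 min⁻¹.
C_ss = Q C_in/(Q + kV) = 0.20563 g/L; C(t) = C_ss + (C₀ − C_ss) e^(−a t).
C(27.3) = 0.20563 + (-0.20563)·e^(−0.073138·27.3) = 0.20563 + (-0.20563)·0.13579 = 0.17771 g/L.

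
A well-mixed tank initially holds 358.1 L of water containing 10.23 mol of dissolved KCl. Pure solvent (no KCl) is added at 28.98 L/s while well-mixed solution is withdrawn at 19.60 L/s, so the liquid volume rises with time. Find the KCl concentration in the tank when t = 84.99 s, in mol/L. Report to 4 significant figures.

Let m(t) be the amount of KCl. Volume: V(t) = V₀ + (Q_in − Q_out) t = 358.1 + 9.38000 t; V(84.99) = 1155.31 L.
Species balance (pure solvent in): dm/dt = −Q_out · m/V(t).
dm/m = −Q_out dt/(V₀ + 9.38000 t); integrating gives ln(m/m₀) = −(Q_out/(Q_in−Q_out)) ln(V/V₀).
m = m₀ (V₀/V)^(Q_out/(Q_in−Q_out)) = 10.23 × (358.1/1155.31)^(2.08955) = 0.884984 mol.
C = m/V = 0.884984/1155.31 = 0.000766017 mol/L.

0.0007660 mol/L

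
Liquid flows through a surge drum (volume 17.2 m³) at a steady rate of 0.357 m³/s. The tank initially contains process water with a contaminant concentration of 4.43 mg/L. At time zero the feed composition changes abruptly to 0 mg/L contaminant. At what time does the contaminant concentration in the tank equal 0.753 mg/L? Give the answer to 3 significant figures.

Unsteady species balance (constant V, well mixed): V dC/dt = Q(C_in − C), so τ = V/Q = 48.179 s.
C(t) = C_in + (C₀ − C_in) e^(−t/τ). Set C = 0.753 and solve for t:
e^(−t/τ) = (C − C_in)/(C₀ − C_in) = (0.753 − 0)/(4.43 − 0) = 0.16998
t = −τ ln(…) = 48.179 × 1.7721 = 85.378 s.

85.4 s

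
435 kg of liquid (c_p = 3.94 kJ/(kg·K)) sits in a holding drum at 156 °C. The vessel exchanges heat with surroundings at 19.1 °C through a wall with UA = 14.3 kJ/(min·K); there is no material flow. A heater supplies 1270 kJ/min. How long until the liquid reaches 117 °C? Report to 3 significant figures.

200 min

M c_p dT/dt = −UA(T − T_amb) + Q̇.
τ = M c_p/UA = 119.85 min; T_ss = T_amb + Q̇/UA = 19.1 + 1270/14.3 = 107.91 °C.
T(t) = T_ss + (T₀ − T_ss)e^(−t/τ); set T = 117:
t = −τ ln[(T − T_ss)/(T₀ − T_ss)] = −119.85 · ln(0.18900) = 199.68 min.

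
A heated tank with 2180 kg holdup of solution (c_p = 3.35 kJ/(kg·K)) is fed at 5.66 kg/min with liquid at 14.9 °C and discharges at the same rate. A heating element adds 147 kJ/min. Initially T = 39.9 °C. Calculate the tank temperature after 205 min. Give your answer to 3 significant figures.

Heat balance on the well-mixed liquid: M c_p dT/dt = ṁ c_p (T_in − T) + 147.
Rearrange: dT/dt = (T_ss − T)/τ with τ = M/ṁ = 385.16 min and T_ss = T_in + Q̇/(ṁ c_p) = 22.653 °C.
Solution: T(t) = T_ss + (T₀ − T_ss) e^(−t/τ).
T(205) = 22.653 + (17.247)·e^(−205/385.16) = 22.653 + (17.247)·0.58728 = 32.782 °C.

32.8 °C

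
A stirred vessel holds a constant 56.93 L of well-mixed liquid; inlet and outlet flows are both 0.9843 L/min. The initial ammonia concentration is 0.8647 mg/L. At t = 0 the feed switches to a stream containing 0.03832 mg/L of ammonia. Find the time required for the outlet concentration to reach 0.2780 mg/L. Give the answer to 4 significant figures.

71.59 min

Accumulation = in − out for the solute gives V dC/dt = Q(C_in − C), so τ = V/Q = 57.8381 min.
C(t) = C_in + (C₀ − C_in) e^(−t/τ). Set C = 0.2780 and solve for t:
e^(−t/τ) = (C − C_in)/(C₀ − C_in) = (0.2780 − 0.03832)/(0.8647 − 0.03832) = 0.290036
t = −τ ln(…) = 57.8381 × 1.23775 = 71.5891 min.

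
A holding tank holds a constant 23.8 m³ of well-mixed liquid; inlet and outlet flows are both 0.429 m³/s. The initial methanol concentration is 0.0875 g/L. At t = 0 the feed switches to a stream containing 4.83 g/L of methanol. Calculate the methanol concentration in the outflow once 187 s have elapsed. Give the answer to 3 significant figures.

4.67 g/L

Unsteady species balance (constant V, well mixed): V dC/dt = Q(C_in − C).
So dC/dt = (C_in − C)/τ with τ = V/Q = 23.8/0.429 = 55.478 s.
Integrating: C(t) = C_in + (C₀ − C_in) e^(−t/τ).
C(187) = 4.83 + (0.0875 − 4.83)·e^(−187/55.478) = 4.83 + (-4.7425)·0.034365 = 4.6670 g/L.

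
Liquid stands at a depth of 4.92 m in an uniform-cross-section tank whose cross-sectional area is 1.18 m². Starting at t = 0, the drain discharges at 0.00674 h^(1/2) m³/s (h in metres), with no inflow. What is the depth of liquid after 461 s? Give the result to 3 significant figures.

0.813 m

Mass balance (ρ constant): A dh/dt = −0.00674 √h.
∫ h^(−1/2) dh = −(0.00674/A) ∫ dt, giving 2√h = 2√h₀ − (0.00674/A) t.
√h = √4.92 − 0.00674·461/(2·1.18) = 2.2181 − 1.3166 = 0.90152.
h = 0.90152² = 0.81274 m.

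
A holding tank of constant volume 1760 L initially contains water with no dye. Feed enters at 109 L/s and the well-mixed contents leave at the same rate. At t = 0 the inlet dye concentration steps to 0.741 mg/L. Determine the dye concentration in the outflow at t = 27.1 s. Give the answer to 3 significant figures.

Species balance on the tank: V dC/dt = Q(C_in − C).
So dC/dt = (C_in − C)/τ with τ = V/Q = 1760/109 = 16.147 s.
Integrating: C(t) = C_in + (C₀ − C_in) e^(−t/τ).
C(27.1) = 0.741 + (0 − 0.741)·e^(−27.1/16.147) = 0.741 + (-0.74100)·0.18668 = 0.60267 mg/L.

0.603 mg/L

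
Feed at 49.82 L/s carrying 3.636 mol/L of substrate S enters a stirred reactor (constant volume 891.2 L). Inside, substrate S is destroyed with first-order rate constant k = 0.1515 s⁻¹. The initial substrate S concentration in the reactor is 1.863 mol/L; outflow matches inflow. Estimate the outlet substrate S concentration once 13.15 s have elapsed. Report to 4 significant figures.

1.038 mol/L

Species balance: V dC/dt = Q C_in − Q C − k V C.
This is linear with rate a = Q/V + k = 0.207402 s⁻¹.
C_ss = Q C_in/(Q + kV) = 0.980030 mol/L; C(t) = C_ss + (C₀ − C_ss) e^(−a t).
C(13.15) = 0.980030 + (0.882970)·e^(−0.207402·13.15) = 0.980030 + (0.882970)·0.0653931 = 1.03777 mol/L.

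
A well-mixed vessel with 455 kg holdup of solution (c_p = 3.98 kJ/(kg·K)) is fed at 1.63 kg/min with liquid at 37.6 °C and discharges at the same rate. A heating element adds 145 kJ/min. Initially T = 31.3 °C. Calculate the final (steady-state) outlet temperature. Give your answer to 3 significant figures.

60.0 °C

M c_p dT/dt = ṁ c_p (T_in − T) + Q̇.
At steady state dT/dt = 0 ⇒ T_ss = T_in + Q̇/(ṁ c_p) = 37.6 + 145/(1.63·3.98) = 59.951 °C.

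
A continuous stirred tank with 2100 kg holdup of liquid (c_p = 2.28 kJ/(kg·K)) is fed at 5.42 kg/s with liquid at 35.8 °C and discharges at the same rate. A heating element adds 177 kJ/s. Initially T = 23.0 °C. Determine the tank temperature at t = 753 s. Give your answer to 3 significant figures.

46.2 °C

First-law balance (no shaft work): M c_p dT/dt = ṁ c_p (T_in − T) + 177.
τ = M/ṁ = 387.45 s; T_ss = T_in + Q̇/(ṁ c_p) = 35.8 + 177/(5.42·2.28) = 50.123 °C.
T approaches T_ss exponentially: T(t) = T_ss + (T₀ − T_ss) e^(−t/τ).
T(753) = 50.123 + (-27.123)·e^(−753/387.45) = 50.123 + (-27.123)·0.14321 = 46.239 °C.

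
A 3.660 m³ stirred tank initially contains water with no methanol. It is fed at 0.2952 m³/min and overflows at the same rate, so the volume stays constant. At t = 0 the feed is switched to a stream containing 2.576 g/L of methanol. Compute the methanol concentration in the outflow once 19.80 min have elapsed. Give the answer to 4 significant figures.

2.054 g/L

Species balance on the tank: V dC/dt = Q(C_in − C).
Time constant τ = V/Q = 3.660/0.2952 = 12.3984 min.
Solution: C(t) = C_in + (C₀ − C_in) e^(−t/τ).
C(19.80) = 2.576 + (0 − 2.576)·e^(−19.80/12.3984) = 2.576 + (-2.57600)·0.202506 = 2.05434 g/L.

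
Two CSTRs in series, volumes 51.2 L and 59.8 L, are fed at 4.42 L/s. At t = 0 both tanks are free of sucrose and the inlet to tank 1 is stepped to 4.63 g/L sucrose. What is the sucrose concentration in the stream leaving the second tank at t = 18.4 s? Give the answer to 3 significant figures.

2.00 g/L

Species balance on tank i: dCᵢ/dt = (Cᵢ₋₁ − Cᵢ)/τᵢ with τᵢ = Vᵢ/Q.
τ₁ = 51.2/4.42 = 11.584 s; τ₂ = 59.8/4.42 = 13.529 s.
Tank 1: C₁ = C_in(1 − e^(−t/τ₁)). Tank 2 (τ₁ ≠ τ₂): C₂ = C_in[1 − (τ₁ e^(−t/τ₁) − τ₂ e^(−t/τ₂))/(τ₁ − τ₂)].
At t = 18.4: e^(−t/τ₁) = 0.20424, e^(−t/τ₂) = 0.25666.
C₂ = 4.63·[1 − (11.584·0.20424 − 13.529·0.25666)/(-1.9457)] = 4.63·0.43128 = 1.9968 g/L.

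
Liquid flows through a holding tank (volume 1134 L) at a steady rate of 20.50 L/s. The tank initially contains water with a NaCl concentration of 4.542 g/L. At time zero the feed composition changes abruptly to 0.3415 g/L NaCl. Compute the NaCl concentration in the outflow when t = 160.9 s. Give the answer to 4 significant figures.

0.5706 g/L

Accumulation = in − out for the solute gives V dC/dt = Q(C_in − C).
Time constant τ = V/Q = 1134/20.50 = 55.3171 s.
Solution: C(t) = C_in + (C₀ − C_in) e^(−t/τ).
C(160.9) = 0.3415 + (4.542 − 0.3415)·e^(−160.9/55.3171) = 0.3415 + (4.20050)·0.0545474 = 0.570626 g/L.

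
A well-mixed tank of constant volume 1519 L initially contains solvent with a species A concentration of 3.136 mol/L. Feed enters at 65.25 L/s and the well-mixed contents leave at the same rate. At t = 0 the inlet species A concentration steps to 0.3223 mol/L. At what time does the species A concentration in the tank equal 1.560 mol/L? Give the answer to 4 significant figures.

Species balance: V dC/dt = Q(C_in − C) ⇒ τ = V/Q = 23.2797 s.
C(t) = C_in + (C₀ − C_in) e^(−t/τ). Set C = 1.560 and solve for t:
e^(−t/τ) = (C − C_in)/(C₀ − C_in) = (1.560 − 0.3223)/(3.136 − 0.3223) = 0.439883
t = −τ ln(…) = 23.2797 × 0.821246 = 19.1183 s.

19.12 s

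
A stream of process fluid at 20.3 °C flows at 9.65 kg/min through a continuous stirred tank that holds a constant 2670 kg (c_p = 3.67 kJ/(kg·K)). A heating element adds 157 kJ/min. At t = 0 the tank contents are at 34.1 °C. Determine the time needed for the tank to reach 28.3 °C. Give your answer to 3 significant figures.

267 min

Unsteady energy balance on the tank contents: M c_p dT/dt = ṁ c_p (T_in − T) + 157.
τ = M/ṁ = 276.68 min; T_ss = T_in + Q̇/(ṁ c_p) = 24.733 °C.
T(t) = T_ss + (T₀ − T_ss) e^(−t/τ). Set T = 28.3:
e^(−t/τ) = (28.3 − 24.733)/(34.1 − 24.733) = 0.38080
t = −276.68 · ln(0.38080) = 267.13 min.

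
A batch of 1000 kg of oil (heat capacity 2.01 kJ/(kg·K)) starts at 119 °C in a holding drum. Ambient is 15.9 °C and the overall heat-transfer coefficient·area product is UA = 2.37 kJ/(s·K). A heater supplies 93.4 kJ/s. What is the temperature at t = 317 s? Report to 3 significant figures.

99.1 °C

Lumped-capacitance energy balance: M c_p dT/dt = UA(T_amb − T) + Q̇.
dT/dt = (T_ss − T)/τ with T_ss = T_amb + Q̇/UA = 15.9 + 93.4/2.37 = 55.309 °C, τ = M c_p/UA = 1000·2.01/2.37 = 848.10 s.
Solution: T(t) = T_ss + (T₀ − T_ss) e^(−t/τ).
T(317) = 55.309 + (63.691)·0.68813 = 99.137 °C.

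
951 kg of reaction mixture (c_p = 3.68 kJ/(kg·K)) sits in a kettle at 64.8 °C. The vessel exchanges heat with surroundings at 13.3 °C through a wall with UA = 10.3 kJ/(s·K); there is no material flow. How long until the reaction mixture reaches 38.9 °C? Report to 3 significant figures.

M c_p dT/dt = −UA(T − T_amb).
τ = M c_p/UA = 339.77 s; T_ss = T_amb = 13.300 °C.
T(t) = T_ss + (T₀ − T_ss)e^(−t/τ); set T = 38.9:
t = −τ ln[(T − T_ss)/(T₀ − T_ss)] = −339.77 · ln(0.49709) = 237.50 s.

237 s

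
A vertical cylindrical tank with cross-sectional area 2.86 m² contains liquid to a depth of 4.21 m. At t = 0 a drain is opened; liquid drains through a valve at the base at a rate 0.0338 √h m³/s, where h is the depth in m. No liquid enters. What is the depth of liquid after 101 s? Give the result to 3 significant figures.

2.12 m

With no inflow, A dh/dt = −0.0338 √h.
This is separable: 2 d(√h)/dt = −0.0338/A, so √h = √h₀ − (0.0338/(2A)) t.
√h = √4.21 − 0.0338·101/(2·2.86) = 2.0518 − 0.59682 = 1.4550.
h = 1.4550² = 2.1171 m.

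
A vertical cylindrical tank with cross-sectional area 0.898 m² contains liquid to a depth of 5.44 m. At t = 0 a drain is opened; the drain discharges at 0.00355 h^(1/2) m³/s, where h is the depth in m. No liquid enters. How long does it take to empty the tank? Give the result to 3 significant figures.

1180 s

Unsteady balance on liquid volume: A dh/dt = −0.00355 √h.
∫ h^(−1/2) dh = −(0.00355/A) ∫ dt, giving 2√h = 2√h₀ − (0.00355/A) t.
Tank is empty when √h = 0: t_empty = 2A√h₀/0.00355.
t_empty = 2·0.898·√5.44/0.00355 = 1.7960·2.3324/0.00355 = 1180.0 s.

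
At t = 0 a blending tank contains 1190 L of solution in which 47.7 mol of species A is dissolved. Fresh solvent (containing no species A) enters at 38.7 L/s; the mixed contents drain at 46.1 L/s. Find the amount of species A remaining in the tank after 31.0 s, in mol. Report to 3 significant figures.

12.6 mol

Let m(t) be the amount of species A. Volume: V(t) = V₀ + (Q_in − Q_out) t = 1190 − 7.4000 t; V(31.0) = 960.60 L.
Solute balance: dm/dt = 0 − Q_out C = −Q_out m/V(t).
Separate: dm/m = −Q_out dt/V(t) ⇒ ln(m/m₀) = −(Q_out/(Q_in−Q_out)) ln(V/V₀).
m = m₀ (V₀/V)^(Q_out/(Q_in−Q_out)) = 47.7 × (1190/960.60)^(-6.2297) = 12.564 mol.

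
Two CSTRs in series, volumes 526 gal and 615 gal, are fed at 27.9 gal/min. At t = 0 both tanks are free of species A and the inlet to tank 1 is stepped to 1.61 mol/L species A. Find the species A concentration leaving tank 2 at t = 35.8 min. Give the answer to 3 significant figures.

Each tank obeys Vᵢ dCᵢ/dt = Q(Cᵢ₋₁ − Cᵢ), so τᵢ = Vᵢ/Q.
τ₁ = 526/27.9 = 18.853 min; τ₂ = 615/27.9 = 22.043 min.
Solving the cascade with C₁(0)=C₂(0)=0 gives C₂(t) = C_in[1 − (τ₁ e^(−t/τ₁) − τ₂ e^(−t/τ₂))/(τ₁ − τ₂)].
At t = 35.8: e^(−t/τ₁) = 0.14973, e^(−t/τ₂) = 0.19709.
C₂ = 1.61·[1 − (18.853·0.14973 − 22.043·0.19709)/(-3.1900)] = 1.61·0.52303 = 0.84208 mol/L.

0.842 mol/L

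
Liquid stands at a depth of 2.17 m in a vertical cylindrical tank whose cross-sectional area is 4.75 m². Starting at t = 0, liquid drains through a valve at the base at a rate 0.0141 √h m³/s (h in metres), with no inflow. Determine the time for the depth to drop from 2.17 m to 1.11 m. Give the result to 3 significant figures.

Mass balance (ρ constant): A dh/dt = −0.0141 √h.
∫ h^(−1/2) dh = −(0.0141/A) ∫ dt, giving 2√h = 2√h₀ − (0.0141/A) t.
t = 2A(√h₀ − √h)/0.0141 = 2·4.75·(√2.17 − √1.11)/0.0141
  = 9.5000 × (1.4731 − 1.0536) / 0.0141 = 282.66 s.

283 s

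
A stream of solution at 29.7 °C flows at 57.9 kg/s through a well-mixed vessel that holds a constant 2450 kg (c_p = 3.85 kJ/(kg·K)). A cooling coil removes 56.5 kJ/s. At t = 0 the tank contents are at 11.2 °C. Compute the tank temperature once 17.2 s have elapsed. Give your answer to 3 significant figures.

Heat balance on the well-mixed liquid: M c_p dT/dt = ṁ c_p (T_in − T) − 56.5.
τ = M/ṁ = 42.314 s; T_ss = T_in − Q̇/(ṁ c_p) = 29.7 − 56.5/(57.9·3.85) = 29.447 °C.
This is linear first-order; T(t) = T_ss + (T₀ − T_ss) e^(−t/τ).
T(17.2) = 29.447 + (-18.247)·e^(−17.2/42.314) = 29.447 + (-18.247)·0.66599 = 17.295 °C.

17.3 °C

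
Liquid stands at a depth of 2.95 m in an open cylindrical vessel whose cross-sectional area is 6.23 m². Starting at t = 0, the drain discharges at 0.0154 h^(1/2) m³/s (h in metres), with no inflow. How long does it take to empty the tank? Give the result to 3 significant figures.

1390 s

A dh/dt = −Q_out = −0.0154 √h.
This is separable: 2 d(√h)/dt = −0.0154/A, so √h = √h₀ − (0.0154/(2A)) t.
Set h = 0: 2√h₀ = (0.0154/A) t_empty ⇒ t_empty = 2A√h₀/0.0154.
t_empty = 2·6.23·√2.95/0.0154 = 12.460·1.7176/0.0154 = 1389.7 s.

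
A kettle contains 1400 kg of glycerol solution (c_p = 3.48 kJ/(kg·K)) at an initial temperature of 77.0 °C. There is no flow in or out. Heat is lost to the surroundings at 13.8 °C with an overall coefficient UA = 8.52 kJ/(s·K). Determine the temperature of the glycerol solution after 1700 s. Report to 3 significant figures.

17.0 °C

Lumped-capacitance energy balance: M c_p dT/dt = UA(T_amb − T).
dT/dt = (T_ss − T)/τ with T_ss = T_amb = 13.800 °C, τ = M c_p/UA = 1400·3.48/8.52 = 571.83 s.
This is linear first-order; T(t) = T_ss + (T₀ − T_ss) e^(−t/τ).
T(1700) = 13.800 + (63.200)·0.051154 = 17.033 °C.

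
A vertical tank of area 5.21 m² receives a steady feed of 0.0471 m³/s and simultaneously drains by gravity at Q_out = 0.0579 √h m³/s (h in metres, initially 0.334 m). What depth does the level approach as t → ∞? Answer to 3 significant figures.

Level balance: A dh/dt = 0.0471 − 0.0579 √h. Setting dh/dt = 0:
Q_in = 0.0579 √h_ss ⇒ √h_ss = 0.0471/0.0579 = 0.81347.
h_ss = 0.81347² = 0.66174 m. (Since h₀ = 0.334 m < h_ss, the level will rise toward this value.)

0.662 m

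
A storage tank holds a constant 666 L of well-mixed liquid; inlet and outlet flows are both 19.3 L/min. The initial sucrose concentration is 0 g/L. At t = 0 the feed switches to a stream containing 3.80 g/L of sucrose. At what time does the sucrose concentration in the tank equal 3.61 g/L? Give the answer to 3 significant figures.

Unsteady species balance (constant V, well mixed): V dC/dt = Q(C_in − C), so τ = V/Q = 34.508 min.
C(t) = C_in + (C₀ − C_in) e^(−t/τ). Set C = 3.61 and solve for t:
e^(−t/τ) = (C − C_in)/(C₀ − C_in) = (3.61 − 3.80)/(0 − 3.80) = 0.050000
t = −τ ln(…) = 34.508 × 2.9957 = 103.38 min.

103 min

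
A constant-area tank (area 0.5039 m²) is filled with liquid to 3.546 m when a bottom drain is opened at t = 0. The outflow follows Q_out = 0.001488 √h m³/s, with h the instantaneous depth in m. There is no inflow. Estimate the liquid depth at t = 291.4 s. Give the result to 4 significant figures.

A dh/dt = −Q_out = −0.001488 √h.
∫ h^(−1/2) dh = −(0.001488/A) ∫ dt, giving 2√h = 2√h₀ − (0.001488/A) t.
√h = √3.546 − 0.001488·291.4/(2·0.5039) = 1.88308 − 0.430247 = 1.45284.
h = 1.45284² = 2.11073 m.

2.111 m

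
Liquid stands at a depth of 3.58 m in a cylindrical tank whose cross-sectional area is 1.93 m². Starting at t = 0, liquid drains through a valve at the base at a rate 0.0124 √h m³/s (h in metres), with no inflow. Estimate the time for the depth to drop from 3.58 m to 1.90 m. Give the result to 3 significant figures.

Accumulation of liquid (constant cross-section A): A dh/dt = −0.0124 √h.
∫ h^(−1/2) dh = −(0.0124/A) ∫ dt, giving 2√h = 2√h₀ − (0.0124/A) t.
t = 2A(√h₀ − √h)/0.0124 = 2·1.93·(√3.58 − √1.90)/0.0124
  = 3.8600 × (1.8921 − 1.3784) / 0.0124 = 159.90 s.

160 s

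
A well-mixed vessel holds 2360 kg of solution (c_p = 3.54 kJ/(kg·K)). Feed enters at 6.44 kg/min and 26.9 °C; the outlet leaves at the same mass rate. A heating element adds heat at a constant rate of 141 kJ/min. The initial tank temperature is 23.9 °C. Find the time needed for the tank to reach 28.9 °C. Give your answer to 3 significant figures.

M c_p dT/dt = ṁ c_p (T_in − T) + Q̇.
τ = M/ṁ = 366.46 min; T_ss = T_in + Q̇/(ṁ c_p) = 33.085 °C.
T(t) = T_ss + (T₀ − T_ss) e^(−t/τ). Set T = 28.9:
e^(−t/τ) = (28.9 − 33.085)/(23.9 − 33.085) = 0.45563
t = −366.46 · ln(0.45563) = 288.07 min.

288 min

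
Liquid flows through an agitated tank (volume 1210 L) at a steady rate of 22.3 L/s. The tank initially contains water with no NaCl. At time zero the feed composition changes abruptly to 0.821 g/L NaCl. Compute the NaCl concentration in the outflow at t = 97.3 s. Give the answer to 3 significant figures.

0.684 g/L

Accumulation = in − out for the solute gives V dC/dt = Q(C_in − C).
Rewrite as dC/dt + C/τ = C_in/τ, τ = V/Q = 54.260 s.
Integrating: C(t) = C_in + (C₀ − C_in) e^(−t/τ).
C(97.3) = 0.821 + (0 − 0.821)·e^(−97.3/54.260) = 0.821 + (-0.82100)·0.16642 = 0.68437 g/L.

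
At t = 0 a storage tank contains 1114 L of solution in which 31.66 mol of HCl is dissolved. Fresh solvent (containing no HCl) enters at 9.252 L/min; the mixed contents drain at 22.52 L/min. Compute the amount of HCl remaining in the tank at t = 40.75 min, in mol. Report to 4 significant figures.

Let m(t) be the amount of HCl. Volume: V(t) = V₀ + (Q_in − Q_out) t = 1114 − 13.2680 t; V(40.75) = 573.329 L.
Solute balance: dm/dt = 0 − Q_out C = −Q_out m/V(t).
dm/m = −Q_out dt/(V₀ − 13.2680 t); integrating gives ln(m/m₀) = −(Q_out/(Q_in−Q_out)) ln(V/V₀).
m = m₀ (V₀/V)^(Q_out/(Q_in−Q_out)) = 31.66 × (1114/573.329)^(-1.69732) = 10.2534 mol.

10.25 mol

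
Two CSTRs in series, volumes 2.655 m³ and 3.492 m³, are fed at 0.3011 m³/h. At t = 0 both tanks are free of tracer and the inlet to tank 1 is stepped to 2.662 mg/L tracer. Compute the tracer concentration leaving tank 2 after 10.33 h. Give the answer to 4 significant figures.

0.7213 mg/L

Each tank obeys Vᵢ dCᵢ/dt = Q(Cᵢ₋₁ − Cᵢ), so τᵢ = Vᵢ/Q.
τ₁ = 2.655/0.3011 = 8.81767 h; τ₂ = 3.492/0.3011 = 11.5975 h.
Tank 1: C₁ = C_in(1 − e^(−t/τ₁)). Tank 2 (τ₁ ≠ τ₂): C₂ = C_in[1 − (τ₁ e^(−t/τ₁) − τ₂ e^(−t/τ₂))/(τ₁ − τ₂)].
At t = 10.33: e^(−t/τ₁) = 0.309898, e^(−t/τ₂) = 0.410364.
C₂ = 2.662·[1 − (8.81767·0.309898 − 11.5975·0.410364)/(-2.77981)] = 2.662·0.270955 = 0.721281 mg/L.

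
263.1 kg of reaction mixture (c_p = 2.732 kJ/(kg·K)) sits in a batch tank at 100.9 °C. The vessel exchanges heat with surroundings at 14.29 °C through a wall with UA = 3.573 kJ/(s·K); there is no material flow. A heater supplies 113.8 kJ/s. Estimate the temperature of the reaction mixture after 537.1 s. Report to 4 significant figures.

49.93 °C

First-law balance (no shaft work): M c_p dT/dt = −UA(T − T_amb) + Q̇.
dT/dt = (T_ss − T)/τ with T_ss = T_amb + Q̇/UA = 14.29 + 113.8/3.573 = 46.1400 °C, τ = M c_p/UA = 263.1·2.732/3.573 = 201.172 s.
Solution: T(t) = T_ss + (T₀ − T_ss) e^(−t/τ).
T(537.1) = 46.1400 + (54.7600)·0.0692627 = 49.9328 °C.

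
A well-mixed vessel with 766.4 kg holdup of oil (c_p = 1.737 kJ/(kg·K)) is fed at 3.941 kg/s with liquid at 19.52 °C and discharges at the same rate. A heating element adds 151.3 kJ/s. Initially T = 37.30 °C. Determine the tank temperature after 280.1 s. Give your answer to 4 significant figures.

40.60 °C

Heat balance on the well-mixed liquid: M c_p dT/dt = ṁ c_p (T_in − T) + 151.3.
τ = M/ṁ = 194.468 s; T_ss = T_in + Q̇/(ṁ c_p) = 19.52 + 151.3/(3.941·1.737) = 41.6221 °C.
Integrating: T(t) = T_ss + (T₀ − T_ss) e^(−t/τ).
T(280.1) = 41.6221 + (-4.32206)·e^(−280.1/194.468) = 41.6221 + (-4.32206)·0.236848 = 40.5984 °C.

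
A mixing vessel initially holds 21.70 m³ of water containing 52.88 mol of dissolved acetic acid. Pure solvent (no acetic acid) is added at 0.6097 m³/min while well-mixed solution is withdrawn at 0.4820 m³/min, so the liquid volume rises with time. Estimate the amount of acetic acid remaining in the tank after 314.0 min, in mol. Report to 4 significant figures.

1.018 mol

Total volume: dV/dt = Q_in − Q_out = 0.127700 m³/min, so V(t) = 21.70 + 0.127700 t and V(314.0) = 61.7978 m³.
No acetic acid enters, so dm/dt = −Q_out · (m/V).
dm/m = −Q_out dt/(V₀ + 0.127700 t); integrating gives ln(m/m₀) = −(Q_out/(Q_in−Q_out)) ln(V/V₀).
m = m₀ (V₀/V)^(Q_out/(Q_in−Q_out)) = 52.88 × (21.70/61.7978)^(3.77447) = 1.01799 mol.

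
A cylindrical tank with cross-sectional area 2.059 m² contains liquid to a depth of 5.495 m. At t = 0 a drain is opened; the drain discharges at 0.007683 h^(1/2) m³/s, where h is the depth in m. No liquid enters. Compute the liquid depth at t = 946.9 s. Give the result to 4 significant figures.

0.3335 m

A dh/dt = −Q_out = −0.007683 √h.
∫ h^(−1/2) dh = −(0.007683/A) ∫ dt, giving 2√h = 2√h₀ − (0.007683/A) t.
√h = √5.495 − 0.007683·946.9/(2·2.059) = 2.34414 − 1.76664 = 0.577499.
h = 0.577499² = 0.333506 m.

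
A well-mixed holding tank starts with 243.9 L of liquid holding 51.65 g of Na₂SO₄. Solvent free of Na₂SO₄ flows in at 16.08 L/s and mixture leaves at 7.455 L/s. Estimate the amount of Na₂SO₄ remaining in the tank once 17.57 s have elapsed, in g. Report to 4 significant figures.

34.01 g

Let m(t) be the amount of Na₂SO₄. Volume: V(t) = V₀ + (Q_in − Q_out) t = 243.9 + 8.62500 t; V(17.57) = 395.441 L.
Species balance (pure solvent in): dm/dt = −Q_out · m/V(t).
dm/m = −Q_out dt/(V₀ + 8.62500 t); integrating gives ln(m/m₀) = −(Q_out/(Q_in−Q_out)) ln(V/V₀).
m = m₀ (V₀/V)^(Q_out/(Q_in−Q_out)) = 51.65 × (243.9/395.441)^(0.864348) = 34.0149 g.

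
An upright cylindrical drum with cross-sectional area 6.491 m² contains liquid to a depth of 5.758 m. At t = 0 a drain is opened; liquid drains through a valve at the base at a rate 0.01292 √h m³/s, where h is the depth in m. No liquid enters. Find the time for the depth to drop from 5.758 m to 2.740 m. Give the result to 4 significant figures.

747.9 s

Unsteady balance on liquid volume: A dh/dt = −0.01292 √h.
∫ h^(−1/2) dh = −(0.01292/A) ∫ dt, giving 2√h = 2√h₀ − (0.01292/A) t.
t = 2A(√h₀ − √h)/0.01292 = 2·6.491·(√5.758 − √2.740)/0.01292
  = 12.9820 × (2.39958 − 1.65529) / 0.01292 = 747.860 s.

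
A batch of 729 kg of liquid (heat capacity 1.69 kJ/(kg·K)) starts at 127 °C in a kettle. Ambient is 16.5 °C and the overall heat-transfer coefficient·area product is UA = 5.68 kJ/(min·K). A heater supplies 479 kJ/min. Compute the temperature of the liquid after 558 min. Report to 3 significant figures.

Lumped-capacitance energy balance: M c_p dT/dt = UA(T_amb − T) + Q̇.
dT/dt = (T_ss − T)/τ with T_ss = T_amb + Q̇/UA = 16.5 + 479/5.68 = 100.83 °C, τ = M c_p/UA = 729·1.69/5.68 = 216.90 min.
T approaches T_ss exponentially: T(t) = T_ss + (T₀ − T_ss) e^(−t/τ).
T(558) = 100.83 + (26.169)·0.076339 = 102.83 °C.

103 °C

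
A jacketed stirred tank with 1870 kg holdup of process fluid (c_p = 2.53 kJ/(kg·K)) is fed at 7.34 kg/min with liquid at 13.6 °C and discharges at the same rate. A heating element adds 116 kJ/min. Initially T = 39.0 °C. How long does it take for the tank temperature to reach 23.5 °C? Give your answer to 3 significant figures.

M c_p dT/dt = ṁ c_p (T_in − T) + Q̇.
τ = M/ṁ = 254.77 min; T_ss = T_in + Q̇/(ṁ c_p) = 19.847 °C.
T(t) = T_ss + (T₀ − T_ss) e^(−t/τ). Set T = 23.5:
e^(−t/τ) = (23.5 − 19.847)/(39.0 − 19.847) = 0.19075
t = −254.77 · ln(0.19075) = 422.10 min.

422 min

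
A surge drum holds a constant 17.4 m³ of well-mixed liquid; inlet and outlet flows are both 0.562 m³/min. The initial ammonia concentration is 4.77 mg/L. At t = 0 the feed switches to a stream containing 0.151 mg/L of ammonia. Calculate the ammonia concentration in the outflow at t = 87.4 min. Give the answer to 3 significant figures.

0.426 mg/L

Accumulation = in − out for the solute gives V dC/dt = Q(C_in − C).
Rewrite as dC/dt + C/τ = C_in/τ, τ = V/Q = 30.961 min.
C approaches C_in exponentially: C(t) = C_in + (C₀ − C_in) e^(−t/τ).
C(87.4) = 0.151 + (4.77 − 0.151)·e^(−87.4/30.961) = 0.151 + (4.6190)·0.059432 = 0.42552 mg/L.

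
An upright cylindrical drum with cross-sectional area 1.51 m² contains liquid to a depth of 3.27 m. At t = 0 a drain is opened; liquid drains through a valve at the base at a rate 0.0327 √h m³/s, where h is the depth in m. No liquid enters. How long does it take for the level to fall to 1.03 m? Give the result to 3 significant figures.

With no inflow, A dh/dt = −0.0327 √h.
Separate and integrate: 2(√h − √h₀) = −(0.0327/A) t.
t = 2A(√h₀ − √h)/0.0327 = 2·1.51·(√3.27 − √1.03)/0.0327
  = 3.0200 × (1.8083 − 1.0149) / 0.0327 = 73.277 s.

73.3 s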